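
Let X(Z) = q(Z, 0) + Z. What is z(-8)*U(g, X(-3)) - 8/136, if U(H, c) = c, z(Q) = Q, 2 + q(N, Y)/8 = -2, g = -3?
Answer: 4759/17 ≈ 279.94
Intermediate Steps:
q(N, Y) = -32 (q(N, Y) = -16 + 8*(-2) = -16 - 16 = -32)
X(Z) = -32 + Z
z(-8)*U(g, X(-3)) - 8/136 = -8*(-32 - 3) - 8/136 = -8*(-35) - 8*1/136 = 280 - 1/17 = 4759/17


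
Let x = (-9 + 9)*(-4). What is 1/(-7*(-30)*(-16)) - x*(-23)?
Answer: -1/3360 ≈ -0.00029762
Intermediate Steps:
x = 0 (x = 0*(-4) = 0)
1/(-7*(-30)*(-16)) - x*(-23) = 1/(-7*(-30)*(-16)) - 0*(-23) = 1/(210*(-16)) - 1*0 = 1/(-3360) + 0 = -1/3360 + 0 = -1/3360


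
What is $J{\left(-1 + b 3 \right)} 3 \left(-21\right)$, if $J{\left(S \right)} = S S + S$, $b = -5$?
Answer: $-15120$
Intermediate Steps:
$J{\left(S \right)} = S + S^{2}$ ($J{\left(S \right)} = S^{2} + S = S + S^{2}$)
$J{\left(-1 + b 3 \right)} 3 \left(-21\right) = \left(-1 - 15\right) \left(1 - 16\right) 3 \left(-21\right) = - 16 \left(1 - 16\right) 3 \left(-21\right) = \left(-16\right) \left(-15\right) 3 \left(-21\right) = 240 \cdot 3 \left(-21\right) = 720 \left(-21\right) = -15120$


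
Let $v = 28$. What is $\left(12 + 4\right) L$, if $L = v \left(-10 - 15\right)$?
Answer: $-11200$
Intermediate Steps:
$L = -700$ ($L = 28 \left(-10 - 15\right) = 28 \left(-25\right) = -700$)
$\left(12 + 4\right) L = \left(12 + 4\right) \left(-700\right) = 16 \left(-700\right) = -11200$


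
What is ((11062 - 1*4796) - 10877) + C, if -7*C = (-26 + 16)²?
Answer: -32377/7 ≈ -4625.3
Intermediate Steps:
C = -100/7 (C = -(-26 + 16)²/7 = -⅐*(-10)² = -⅐*100 = -100/7 ≈ -14.286)
((11062 - 1*4796) - 10877) + C = ((11062 - 1*4796) - 10877) - 100/7 = ((11062 - 4796) - 10877) - 100/7 = (6266 - 10877) - 100/7 = -4611 - 100/7 = -32377/7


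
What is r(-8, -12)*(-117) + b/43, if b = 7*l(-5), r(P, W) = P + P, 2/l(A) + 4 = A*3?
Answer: 1529410/817 ≈ 1872.0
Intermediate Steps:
l(A) = 2/(-4 + 3*A) (l(A) = 2/(-4 + A*3) = 2/(-4 + 3*A))
r(P, W) = 2*P
b = -14/19 (b = 7*(2/(-4 + 3*(-5))) = 7*(2/(-4 - 15)) = 7*(2/(-19)) = 7*(2*(-1/19)) = 7*(-2/19) = -14/19 ≈ -0.73684)
r(-8, -12)*(-117) + b/43 = (2*(-8))*(-117) - 14/19/43 = -16*(-117) - 14/19*1/43 = 1872 - 14/817 = 1529410/817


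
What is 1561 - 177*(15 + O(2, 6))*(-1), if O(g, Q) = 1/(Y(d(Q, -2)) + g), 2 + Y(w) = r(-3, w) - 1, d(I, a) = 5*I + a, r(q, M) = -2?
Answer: 4157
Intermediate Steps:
d(I, a) = a + 5*I
Y(w) = -5 (Y(w) = -2 + (-2 - 1) = -2 - 3 = -5)
O(g, Q) = 1/(-5 + g)
1561 - 177*(15 + O(2, 6))*(-1) = 1561 - 177*(15 + 1/(-5 + 2))*(-1) = 1561 - 177*(15 + 1/(-3))*(-1) = 1561 - 177*(15 - 1/3)*(-1) = 1561 - 2596*(-1) = 1561 - 177*(-44/3) = 1561 + 2596 = 4157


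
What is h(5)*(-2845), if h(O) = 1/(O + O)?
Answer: -569/2 ≈ -284.50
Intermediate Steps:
h(O) = 1/(2*O)
h(5)*(-2845) = ((1/2)/5)*(-2845) = ((1/2)*(1/5))*(-2845) = (1/10)*(-2845) = -569/2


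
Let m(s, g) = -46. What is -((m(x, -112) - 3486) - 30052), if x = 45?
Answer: 33584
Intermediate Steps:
-((m(x, -112) - 3486) - 30052) = -((-46 - 3486) - 30052) = -(-3532 - 30052) = -1*(-33584) = 33584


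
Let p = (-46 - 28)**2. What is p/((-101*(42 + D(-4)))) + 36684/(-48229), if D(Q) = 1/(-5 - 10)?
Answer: -10003224/4871129 ≈ -2.0536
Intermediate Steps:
D(Q) = -1/15 (D(Q) = 1/(-15) = -1/15)
p = 5476 (p = (-74)**2 = 5476)
p/((-101*(42 + D(-4)))) + 36684/(-48229) = 5476/((-101*(42 - 1/15))) + 36684/(-48229) = 5476/((-101*629/15)) + 36684*(-1/48229) = 5476/(-63529/15) - 36684/48229 = 5476*(-15/63529) - 36684/48229 = -2220/1717 - 36684/48229 = -10003224/4871129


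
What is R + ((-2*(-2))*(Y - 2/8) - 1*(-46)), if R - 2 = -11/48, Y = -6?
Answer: 1093/48 ≈ 22.771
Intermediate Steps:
R = 85/48 (R = 2 - 11/48 = 85/48 ≈ 1.7708)
R + ((-2*(-2))*(Y - 2/8) - 1*(-46)) = 85/48 + ((-2*(-2))*(-6 - 2/8) - 1*(-46)) = 85/48 + (4*(-6 - 2*⅛) + 46) = 85/48 + (4*(-6 - ¼) + 46) = 85/48 + (4*(-25/4) + 46) = 85/48 + (-25 + 46) = 85/48 + 21 = 1093/48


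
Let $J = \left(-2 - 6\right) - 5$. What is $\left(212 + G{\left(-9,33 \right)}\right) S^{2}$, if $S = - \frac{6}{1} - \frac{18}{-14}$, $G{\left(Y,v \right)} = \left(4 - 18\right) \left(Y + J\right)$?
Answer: $\frac{566280}{49} \approx 11557.0$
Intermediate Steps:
$J = -13$ ($J = -8 - 5 = -13$)
$G{\left(Y,v \right)} = 182 - 14 Y$ ($G{\left(Y,v \right)} = \left(4 - 18\right) \left(Y - 13\right) = - 14 \left(-13 + Y\right) = 182 - 14 Y$)
$S = - \frac{33}{7}$ ($S = \left(-6\right) 1 - - \frac{9}{7} = -6 + \frac{9}{7} = - \frac{33}{7} \approx -4.7143$)
$\left(212 + G{\left(-9,33 \right)}\right) S^{2} = \left(212 + \left(182 - -126\right)\right) \left(- \frac{33}{7}\right)^{2} = \left(212 + \left(182 + 126\right)\right) \frac{1089}{49} = \left(212 + 308\right) \frac{1089}{49} = 520 \cdot \frac{1089}{49} = \frac{566280}{49}$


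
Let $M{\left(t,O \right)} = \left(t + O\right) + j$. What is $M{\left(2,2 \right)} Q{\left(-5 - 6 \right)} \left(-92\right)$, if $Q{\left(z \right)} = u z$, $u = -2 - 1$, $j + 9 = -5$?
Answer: $30360$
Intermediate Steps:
$j = -14$ ($j = -9 - 5 = -14$)
$u = -3$ ($u = -2 - 1 = -3$)
$Q{\left(z \right)} = - 3 z$
$M{\left(t,O \right)} = -14 + O + t$ ($M{\left(t,O \right)} = \left(t + O\right) - 14 = \left(O + t\right) - 14 = -14 + O + t$)
$M{\left(2,2 \right)} Q{\left(-5 - 6 \right)} \left(-92\right) = \left(-14 + 2 + 2\right) \left(- 3 \left(-5 - 6\right)\right) \left(-92\right) = - 10 \left(- 3 \left(-5 - 6\right)\right) \left(-92\right) = - 10 \left(\left(-3\right) \left(-11\right)\right) \left(-92\right) = \left(-10\right) 33 \left(-92\right) = \left(-330\right) \left(-92\right) = 30360$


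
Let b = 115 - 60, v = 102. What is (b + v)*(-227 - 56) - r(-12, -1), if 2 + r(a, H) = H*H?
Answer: -44430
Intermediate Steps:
b = 55
r(a, H) = -2 + H² (r(a, H) = -2 + H*H = -2 + H²)
(b + v)*(-227 - 56) - r(-12, -1) = (55 + 102)*(-227 - 56) - (-2 + (-1)²) = 157*(-283) - (-2 + 1) = -44431 - 1*(-1) = -44431 + 1 = -44430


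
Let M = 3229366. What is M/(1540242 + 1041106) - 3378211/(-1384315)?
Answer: 32489650253/8801474770 ≈ 3.6914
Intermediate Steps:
M/(1540242 + 1041106) - 3378211/(-1384315) = 3229366/(1540242 + 1041106) - 3378211/(-1384315) = 3229366/2581348 - 3378211*(-1/1384315) = 3229366*(1/2581348) + 3378211/1384315 = 230669/184382 + 3378211/1384315 = 32489650253/8801474770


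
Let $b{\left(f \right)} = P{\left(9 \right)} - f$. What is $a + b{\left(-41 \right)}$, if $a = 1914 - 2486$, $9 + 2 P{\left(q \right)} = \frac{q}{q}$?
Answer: $-535$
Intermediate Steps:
$P{\left(q \right)} = -4$ ($P{\left(q \right)} = - \frac{9}{2} + \frac{q \frac{1}{q}}{2} = - \frac{9}{2} + \frac{1}{2} \cdot 1 = - \frac{9}{2} + \frac{1}{2} = -4$)
$a = -572$
$b{\left(f \right)} = -4 - f$
$a + b{\left(-41 \right)} = -572 - -37 = -572 + \left(-4 + 41\right) = -572 + 37 = -535$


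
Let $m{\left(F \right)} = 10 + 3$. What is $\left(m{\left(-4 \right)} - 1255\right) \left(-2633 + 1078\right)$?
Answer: $1931310$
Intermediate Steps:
$m{\left(F \right)} = 13$
$\left(m{\left(-4 \right)} - 1255\right) \left(-2633 + 1078\right) = \left(13 - 1255\right) \left(-2633 + 1078\right) = \left(-1242\right) \left(-1555\right) = 1931310$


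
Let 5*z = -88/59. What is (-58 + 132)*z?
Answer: -6512/295 ≈ -22.075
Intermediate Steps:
z = -88/295 (z = (-88/59)/5 = (-88*1/59)/5 = (⅕)*(-88/59) = -88/295 ≈ -0.29831)
(-58 + 132)*z = (-58 + 132)*(-88/295) = 74*(-88/295) = -6512/295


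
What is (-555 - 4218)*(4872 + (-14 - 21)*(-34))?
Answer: -28933926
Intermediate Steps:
(-555 - 4218)*(4872 + (-14 - 21)*(-34)) = -4773*(4872 - 35*(-34)) = -4773*(4872 + 1190) = -4773*6062 = -28933926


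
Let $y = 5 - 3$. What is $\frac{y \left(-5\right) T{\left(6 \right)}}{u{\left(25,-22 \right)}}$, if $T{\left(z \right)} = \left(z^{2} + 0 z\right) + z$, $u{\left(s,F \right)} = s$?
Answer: $- \frac{84}{5} \approx -16.8$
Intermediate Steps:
$y = 2$
$T{\left(z \right)} = z + z^{2}$ ($T{\left(z \right)} = \left(z^{2} + 0\right) + z = z^{2} + z = z + z^{2}$)
$\frac{y \left(-5\right) T{\left(6 \right)}}{u{\left(25,-22 \right)}} = \frac{2 \left(-5\right) 6 \left(1 + 6\right)}{25} = - 10 \cdot 6 \cdot 7 \cdot \frac{1}{25} = \left(-10\right) 42 \cdot \frac{1}{25} = \left(-420\right) \frac{1}{25} = - \frac{84}{5}$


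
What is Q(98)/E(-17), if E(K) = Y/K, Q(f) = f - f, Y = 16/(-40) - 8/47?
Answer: 0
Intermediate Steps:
Y = -134/235 (Y = 16*(-1/40) - 8*1/47 = -⅖ - 8/47 = -134/235 ≈ -0.57021)
Q(f) = 0
E(K) = -134/(235*K)
Q(98)/E(-17) = 0/((-134/235/(-17))) = 0/((-134/235*(-1/17))) = 0/(134/3995) = 0*(3995/134) = 0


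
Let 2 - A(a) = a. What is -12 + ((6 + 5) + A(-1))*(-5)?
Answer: -82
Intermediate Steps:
A(a) = 2 - a
-12 + ((6 + 5) + A(-1))*(-5) = -12 + ((6 + 5) + (2 - 1*(-1)))*(-5) = -12 + (11 + (2 + 1))*(-5) = -12 + (11 + 3)*(-5) = -12 + 14*(-5) = -12 - 70 = -82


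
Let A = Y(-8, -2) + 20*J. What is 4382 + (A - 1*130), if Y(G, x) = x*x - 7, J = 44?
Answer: 5129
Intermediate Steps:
Y(G, x) = -7 + x² (Y(G, x) = x² - 7 = -7 + x²)
A = 877 (A = (-7 + (-2)²) + 20*44 = (-7 + 4) + 880 = -3 + 880 = 877)
4382 + (A - 1*130) = 4382 + (877 - 1*130) = 4382 + (877 - 130) = 4382 + 747 = 5129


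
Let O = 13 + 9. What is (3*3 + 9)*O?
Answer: 396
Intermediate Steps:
O = 22
(3*3 + 9)*O = (3*3 + 9)*22 = (9 + 9)*22 = 18*22 = 396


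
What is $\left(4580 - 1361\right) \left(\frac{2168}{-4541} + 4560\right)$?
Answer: $\frac{66648725448}{4541} \approx 1.4677 \cdot 10^{7}$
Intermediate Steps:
$\left(4580 - 1361\right) \left(\frac{2168}{-4541} + 4560\right) = 3219 \left(2168 \left(- \frac{1}{4541}\right) + 4560\right) = 3219 \left(- \frac{2168}{4541} + 4560\right) = 3219 \cdot \frac{20704792}{4541} = \frac{66648725448}{4541}$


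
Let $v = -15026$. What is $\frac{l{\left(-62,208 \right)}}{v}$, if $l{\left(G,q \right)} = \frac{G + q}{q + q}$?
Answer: $- \frac{73}{3125408} \approx -2.3357 \cdot 10^{-5}$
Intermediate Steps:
$l{\left(G,q \right)} = \frac{G + q}{2 q}$
$\frac{l{\left(-62,208 \right)}}{v} = \frac{\frac{1}{2} \cdot \frac{1}{208} \left(-62 + 208\right)}{-15026} = \frac{1}{2} \cdot \frac{1}{208} \cdot 146 \left(- \frac{1}{15026}\right) = \frac{73}{208} \left(- \frac{1}{15026}\right) = - \frac{73}{3125408}$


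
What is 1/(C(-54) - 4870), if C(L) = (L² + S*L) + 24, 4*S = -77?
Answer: -2/1781 ≈ -0.0011230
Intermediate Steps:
S = -77/4 (S = (¼)*(-77) = -77/4 ≈ -19.250)
C(L) = 24 + L² - 77*L/4 (C(L) = (L² - 77*L/4) + 24 = 24 + L² - 77*L/4)
1/(C(-54) - 4870) = 1/((24 + (-54)² - 77/4*(-54)) - 4870) = 1/((24 + 2916 + 2079/2) - 4870) = 1/(7959/2 - 4870) = 1/(-1781/2) = -2/1781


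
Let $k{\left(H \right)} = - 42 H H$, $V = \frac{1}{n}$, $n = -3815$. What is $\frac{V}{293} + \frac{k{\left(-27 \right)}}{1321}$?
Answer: $- \frac{34224648631}{1476607195} \approx -23.178$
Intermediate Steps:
$V = - \frac{1}{3815}$ ($V = \frac{1}{-3815} = - \frac{1}{3815} \approx -0.00026212$)
$k{\left(H \right)} = - 42 H^{2}$
$\frac{V}{293} + \frac{k{\left(-27 \right)}}{1321} = - \frac{1}{3815 \cdot 293} + \frac{\left(-42\right) \left(-27\right)^{2}}{1321} = \left(- \frac{1}{3815}\right) \frac{1}{293} + \left(-42\right) 729 \cdot \frac{1}{1321} = - \frac{1}{1117795} - \frac{30618}{1321} = - \frac{34224648631}{1476607195}$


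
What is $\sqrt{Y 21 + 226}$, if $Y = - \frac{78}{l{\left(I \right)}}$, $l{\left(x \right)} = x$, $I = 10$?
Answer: $\frac{\sqrt{1555}}{5} \approx 7.8867$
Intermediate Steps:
$Y = - \frac{39}{5}$ ($Y = - \frac{78}{10} = \left(-78\right) \frac{1}{10} = - \frac{39}{5} \approx -7.8$)
$\sqrt{Y 21 + 226} = \sqrt{\left(- \frac{39}{5}\right) 21 + 226} = \sqrt{- \frac{819}{5} + 226} = \sqrt{\frac{311}{5}} = \frac{\sqrt{1555}}{5}$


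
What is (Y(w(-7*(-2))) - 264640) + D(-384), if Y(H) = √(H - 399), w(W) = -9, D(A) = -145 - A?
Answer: -264401 + 2*I*√102 ≈ -2.644e+5 + 20.199*I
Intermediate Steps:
Y(H) = √(-399 + H)
(Y(w(-7*(-2))) - 264640) + D(-384) = (√(-399 - 9) - 264640) + (-145 - 1*(-384)) = (√(-408) - 264640) + (-145 + 384) = (2*I*√102 - 264640) + 239 = (-264640 + 2*I*√102) + 239 = -264401 + 2*I*√102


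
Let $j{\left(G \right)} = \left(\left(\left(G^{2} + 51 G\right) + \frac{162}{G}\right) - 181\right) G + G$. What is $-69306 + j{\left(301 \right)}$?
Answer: $31768228$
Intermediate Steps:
$j{\left(G \right)} = G + G \left(-181 + G^{2} + 51 G + \frac{162}{G}\right)$ ($j{\left(G \right)} = \left(\left(G^{2} + 51 G + \frac{162}{G}\right) - 181\right) G + G = \left(-181 + G^{2} + 51 G + \frac{162}{G}\right) G + G = G \left(-181 + G^{2} + 51 G + \frac{162}{G}\right) + G = G + G \left(-181 + G^{2} + 51 G + \frac{162}{G}\right)$)
$-69306 + j{\left(301 \right)} = -69306 + \left(162 + 301^{3} - 54180 + 51 \cdot 301^{2}\right) = -69306 + \left(162 + 27270901 - 54180 + 51 \cdot 90601\right) = -69306 + \left(162 + 27270901 - 54180 + 4620651\right) = -69306 + 31837534 = 31768228$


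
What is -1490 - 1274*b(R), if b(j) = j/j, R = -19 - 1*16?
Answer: -2764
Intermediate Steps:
R = -35 (R = -19 - 16 = -35)
b(j) = 1
-1490 - 1274*b(R) = -1490 - 1274*1 = -1490 - 1274 = -2764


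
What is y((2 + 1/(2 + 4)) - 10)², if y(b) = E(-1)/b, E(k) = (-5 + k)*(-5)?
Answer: 32400/2209 ≈ 14.667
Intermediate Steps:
E(k) = 25 - 5*k
y(b) = 30/b (y(b) = (25 - 5*(-1))/b = (25 + 5)/b = 30/b)
y((2 + 1/(2 + 4)) - 10)² = (30/((2 + 1/(2 + 4)) - 10))² = (30/((2 + 1/6) - 10))² = (30/((2 + ⅙) - 10))² = (30/(13/6 - 10))² = (30/(-47/6))² = (30*(-6/47))² = (-180/47)² = 32400/2209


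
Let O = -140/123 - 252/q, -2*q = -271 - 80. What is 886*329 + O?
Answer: 155364930/533 ≈ 2.9149e+5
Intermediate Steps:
q = 351/2 (q = -(-271 - 80)/2 = -½*(-351) = 351/2 ≈ 175.50)
O = -1372/533 (O = -140/123 - 252/351/2 = -140*1/123 - 252*2/351 = -140/123 - 56/39 = -1372/533 ≈ -2.5741)
886*329 + O = 886*329 - 1372/533 = 291494 - 1372/533 = 155364930/533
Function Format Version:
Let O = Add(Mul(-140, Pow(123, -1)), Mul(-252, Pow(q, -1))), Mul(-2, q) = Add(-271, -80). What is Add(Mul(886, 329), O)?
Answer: Rational(155364930, 533) ≈ 2.9149e+5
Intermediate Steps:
q = Rational(351, 2) (q = Mul(Rational(-1, 2), Add(-271, -80)) = Mul(Rational(-1, 2), -351) = Rational(351, 2) ≈ 175.50)
O = Rational(-1372, 533) (O = Add(Mul(-140, Pow(123, -1)), Mul(-252, Pow(Rational(351, 2), -1))) = Add(Mul(-140, Rational(1, 123)), Mul(-252, Rational(2, 351))) = Add(Rational(-140, 123), Rational(-56, 39)) = Rational(-1372, 533) ≈ -2.5741)
Add(Mul(886, 329), O) = Add(Mul(886, 329), Rational(-1372, 533)) = Add(291494, Rational(-1372, 533)) = Rational(155364930, 533)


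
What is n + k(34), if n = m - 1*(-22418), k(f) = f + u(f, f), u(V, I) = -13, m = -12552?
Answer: 9887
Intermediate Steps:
k(f) = -13 + f (k(f) = f - 13 = -13 + f)
n = 9866 (n = -12552 - 1*(-22418) = -12552 + 22418 = 9866)
n + k(34) = 9866 + (-13 + 34) = 9866 + 21 = 9887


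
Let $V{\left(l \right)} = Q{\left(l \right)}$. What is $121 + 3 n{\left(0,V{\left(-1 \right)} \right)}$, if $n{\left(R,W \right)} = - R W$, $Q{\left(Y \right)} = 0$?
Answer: $121$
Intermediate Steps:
$V{\left(l \right)} = 0$
$n{\left(R,W \right)} = - R W$
$121 + 3 n{\left(0,V{\left(-1 \right)} \right)} = 121 + 3 \left(\left(-1\right) 0 \cdot 0\right) = 121 + 3 \cdot 0 = 121 + 0 = 121$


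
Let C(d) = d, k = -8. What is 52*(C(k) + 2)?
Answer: -312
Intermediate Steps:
52*(C(k) + 2) = 52*(-8 + 2) = 52*(-6) = -312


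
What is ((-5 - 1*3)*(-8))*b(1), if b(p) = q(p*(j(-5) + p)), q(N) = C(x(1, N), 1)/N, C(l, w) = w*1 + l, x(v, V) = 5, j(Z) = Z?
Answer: -96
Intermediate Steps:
C(l, w) = l + w (C(l, w) = w + l = l + w)
q(N) = 6/N (q(N) = (5 + 1)/N = 6/N)
b(p) = 6/(p*(-5 + p)) (b(p) = 6/((p*(-5 + p))) = 6*(1/(p*(-5 + p))) = 6/(p*(-5 + p)))
((-5 - 1*3)*(-8))*b(1) = ((-5 - 1*3)*(-8))*(6/(1*(-5 + 1))) = ((-5 - 3)*(-8))*(6*1/(-4)) = (-8*(-8))*(6*1*(-¼)) = 64*(-3/2) = -96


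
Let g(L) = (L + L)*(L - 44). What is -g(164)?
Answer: -39360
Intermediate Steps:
g(L) = 2*L*(-44 + L) (g(L) = (2*L)*(-44 + L) = 2*L*(-44 + L))
-g(164) = -2*164*(-44 + 164) = -2*164*120 = -1*39360 = -39360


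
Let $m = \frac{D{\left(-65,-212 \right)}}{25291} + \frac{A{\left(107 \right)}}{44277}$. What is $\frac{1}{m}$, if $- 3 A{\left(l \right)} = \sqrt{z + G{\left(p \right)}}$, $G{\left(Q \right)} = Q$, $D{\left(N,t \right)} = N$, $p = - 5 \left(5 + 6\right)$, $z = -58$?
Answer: $- \frac{29005358831946315}{74618493739178} + \frac{84963314311911 i \sqrt{113}}{74618493739178} \approx -388.72 + 12.104 i$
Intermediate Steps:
$p = -55$ ($p = \left(-5\right) 11 = -55$)
$A{\left(l \right)} = - \frac{i \sqrt{113}}{3}$ ($A{\left(l \right)} = - \frac{\sqrt{-58 - 55}}{3} = - \frac{\sqrt{-113}}{3} = - \frac{i \sqrt{113}}{3}$)
$m = - \frac{65}{25291} - \frac{i \sqrt{113}}{132831}$ ($m = - \frac{65}{25291} + \frac{\left(- \frac{1}{3}\right) i \sqrt{113}}{44277} = \left(-65\right) \frac{1}{25291} + - \frac{i \sqrt{113}}{3} \cdot \frac{1}{44277} = - \frac{65}{25291} - \frac{i \sqrt{113}}{132831} \approx -0.0025701 - 8.0028 \cdot 10^{-5} i$)
$\frac{1}{m} = \frac{1}{- \frac{65}{25291} - \frac{i \sqrt{113}}{132831}}$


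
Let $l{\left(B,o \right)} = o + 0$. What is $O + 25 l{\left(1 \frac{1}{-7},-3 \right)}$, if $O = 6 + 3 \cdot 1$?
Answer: $-66$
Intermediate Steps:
$O = 9$ ($O = 6 + 3 = 9$)
$l{\left(B,o \right)} = o$
$O + 25 l{\left(1 \frac{1}{-7},-3 \right)} = 9 + 25 \left(-3\right) = 9 - 75 = -66$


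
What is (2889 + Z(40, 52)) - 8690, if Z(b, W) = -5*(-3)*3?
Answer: -5756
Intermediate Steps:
Z(b, W) = 45 (Z(b, W) = -(-15)*3 = -1*(-45) = 45)
(2889 + Z(40, 52)) - 8690 = (2889 + 45) - 8690 = 2934 - 8690 = -5756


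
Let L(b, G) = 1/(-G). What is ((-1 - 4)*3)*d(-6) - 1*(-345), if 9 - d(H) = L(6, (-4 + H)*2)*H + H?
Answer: 231/2 ≈ 115.50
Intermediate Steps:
L(b, G) = -1/G
d(H) = 9 - H + H/(-8 + 2*H) (d(H) = 9 - ((-1/((-4 + H)*2))*H + H) = 9 - ((-1/(-8 + 2*H))*H + H) = 9 - (-H/(-8 + 2*H) + H) = 9 - (H - H/(-8 + 2*H)) = 9 + (-H + H/(-8 + 2*H)) = 9 - H + H/(-8 + 2*H))
((-1 - 4)*3)*d(-6) - 1*(-345) = ((-1 - 4)*3)*(((1/2)*(-6) + (-4 - 6)*(9 - 1*(-6)))/(-4 - 6)) - 1*(-345) = (-5*3)*((-3 - 10*(9 + 6))/(-10)) + 345 = -(-3)*(-3 - 10*15)/2 + 345 = -(-3)*(-3 - 150)/2 + 345 = -(-3)*(-153)/2 + 345 = -15*153/10 + 345 = -459/2 + 345 = 231/2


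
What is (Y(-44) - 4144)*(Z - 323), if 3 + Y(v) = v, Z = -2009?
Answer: 9773412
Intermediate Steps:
Y(v) = -3 + v
(Y(-44) - 4144)*(Z - 323) = ((-3 - 44) - 4144)*(-2009 - 323) = (-47 - 4144)*(-2332) = -4191*(-2332) = 9773412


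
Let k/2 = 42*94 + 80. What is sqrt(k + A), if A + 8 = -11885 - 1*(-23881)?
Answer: 2*sqrt(5011) ≈ 141.58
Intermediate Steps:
A = 11988 (A = -8 + (-11885 - 1*(-23881)) = -8 + (-11885 + 23881) = -8 + 11996 = 11988)
k = 8056 (k = 2*(42*94 + 80) = 2*(3948 + 80) = 2*4028 = 8056)
sqrt(k + A) = sqrt(8056 + 11988) = sqrt(20044) = 2*sqrt(5011)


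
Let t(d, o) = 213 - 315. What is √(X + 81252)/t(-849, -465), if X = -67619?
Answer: -√13633/102 ≈ -1.1447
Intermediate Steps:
t(d, o) = -102
√(X + 81252)/t(-849, -465) = √(-67619 + 81252)/(-102) = √13633*(-1/102) = -√13633/102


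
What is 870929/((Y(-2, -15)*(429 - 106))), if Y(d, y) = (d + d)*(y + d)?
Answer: 870929/21964 ≈ 39.653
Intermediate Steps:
Y(d, y) = 2*d*(d + y) (Y(d, y) = (2*d)*(d + y) = 2*d*(d + y))
870929/((Y(-2, -15)*(429 - 106))) = 870929/(((2*(-2)*(-2 - 15))*(429 - 106))) = 870929/(((2*(-2)*(-17))*323)) = 870929/((68*323)) = 870929/21964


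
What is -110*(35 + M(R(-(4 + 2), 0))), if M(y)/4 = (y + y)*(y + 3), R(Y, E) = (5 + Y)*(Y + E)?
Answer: -51370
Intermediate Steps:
R(Y, E) = (5 + Y)*(E + Y)
M(y) = 8*y*(3 + y) (M(y) = 4*((y + y)*(y + 3)) = 4*((2*y)*(3 + y)) = 4*(2*y*(3 + y)) = 8*y*(3 + y))
-110*(35 + M(R(-(4 + 2), 0))) = -110*(35 + 8*((-(4 + 2))² + 5*0 + 5*(-(4 + 2)) + 0*(-(4 + 2)))*(3 + ((-(4 + 2))² + 5*0 + 5*(-(4 + 2)) + 0*(-(4 + 2))))) = -110*(35 + 8*((-1*6)² + 0 + 5*(-1*6) + 0*(-1*6))*(3 + ((-1*6)² + 0 + 5*(-1*6) + 0*(-1*6)))) = -110*(35 + 8*((-6)² + 0 + 5*(-6) + 0*(-6))*(3 + ((-6)² + 0 + 5*(-6) + 0*(-6)))) = -110*(35 + 8*(36 + 0 - 30 + 0)*(3 + (36 + 0 - 30 + 0))) = -110*(35 + 8*6*(3 + 6)) = -110*(35 + 8*6*9) = -110*(35 + 432) = -110*467 = -51370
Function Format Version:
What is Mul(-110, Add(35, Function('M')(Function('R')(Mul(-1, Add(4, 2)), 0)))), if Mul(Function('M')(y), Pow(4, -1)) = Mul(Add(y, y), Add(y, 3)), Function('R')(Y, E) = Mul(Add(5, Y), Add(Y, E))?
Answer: -51370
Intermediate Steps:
Function('R')(Y, E) = Mul(Add(5, Y), Add(E, Y))
Function('M')(y) = Mul(8, y, Add(3, y)) (Function('M')(y) = Mul(4, Mul(Add(y, y), Add(y, 3))) = Mul(4, Mul(Mul(2, y), Add(3, y))) = Mul(4, Mul(2, y, Add(3, y))) = Mul(8, y, Add(3, y)))
Mul(-110, Add(35, Function('M')(Function('R')(Mul(-1, Add(4, 2)), 0)))) = Mul(-110, Add(35, Mul(8, Add(Pow(Mul(-1, Add(4, 2)), 2), Mul(5, 0), Mul(5, Mul(-1, Add(4, 2))), Mul(0, Mul(-1, Add(4, 2)))), Add(3, Add(Pow(Mul(-1, Add(4, 2)), 2), Mul(5, 0), Mul(5, Mul(-1, Add(4, 2))), Mul(0, Mul(-1, Add(4, 2)))))))) = Mul(-110, Add(35, Mul(8, Add(Pow(Mul(-1, 6), 2), 0, Mul(5, Mul(-1, 6)), Mul(0, Mul(-1, 6))), Add(3, Add(Pow(Mul(-1, 6), 2), 0, Mul(5, Mul(-1, 6)), Mul(0, Mul(-1, 6))))))) = Mul(-110, Add(35, Mul(8, Add(Pow(-6, 2), 0, Mul(5, -6), Mul(0, -6)), Add(3, Add(Pow(-6, 2), 0, Mul(5, -6), Mul(0, -6)))))) = Mul(-110, Add(35, Mul(8, Add(36, 0, -30, 0), Add(3, Add(36, 0, -30, 0))))) = Mul(-110, Add(35, Mul(8, 6, Add(3, 6)))) = Mul(-110, Add(35, Mul(8, 6, 9))) = Mul(-110, Add(35, 432)) = Mul(-110, 467) = -51370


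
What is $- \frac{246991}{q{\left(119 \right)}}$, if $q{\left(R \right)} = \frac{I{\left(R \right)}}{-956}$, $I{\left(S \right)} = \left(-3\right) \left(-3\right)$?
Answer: $\frac{236123396}{9} \approx 2.6236 \cdot 10^{7}$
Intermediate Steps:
$I{\left(S \right)} = 9$
$q{\left(R \right)} = - \frac{9}{956}$ ($q{\left(R \right)} = \frac{9}{-956} = 9 \left(- \frac{1}{956}\right) = - \frac{9}{956}$)
$- \frac{246991}{q{\left(119 \right)}} = - \frac{246991}{- \frac{9}{956}} = \left(-246991\right) \left(- \frac{956}{9}\right) = \frac{236123396}{9}$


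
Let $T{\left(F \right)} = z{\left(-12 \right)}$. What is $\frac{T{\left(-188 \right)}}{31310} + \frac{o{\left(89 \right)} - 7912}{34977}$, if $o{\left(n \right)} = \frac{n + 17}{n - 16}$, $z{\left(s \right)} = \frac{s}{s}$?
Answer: $- \frac{6026010793}{26648160170} \approx -0.22613$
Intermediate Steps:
$z{\left(s \right)} = 1$
$o{\left(n \right)} = \frac{17 + n}{-16 + n}$
$T{\left(F \right)} = 1$
$\frac{T{\left(-188 \right)}}{31310} + \frac{o{\left(89 \right)} - 7912}{34977} = 1 \cdot \frac{1}{31310} + \frac{\frac{17 + 89}{-16 + 89} - 7912}{34977} = 1 \cdot \frac{1}{31310} + \left(\frac{1}{73} \cdot 106 - 7912\right) \frac{1}{34977} = \frac{1}{31310} + \left(\frac{1}{73} \cdot 106 - 7912\right) \frac{1}{34977} = \frac{1}{31310} + \left(\frac{106}{73} - 7912\right) \frac{1}{34977} = \frac{1}{31310} - \frac{192490}{851107} = - \frac{6026010793}{26648160170}$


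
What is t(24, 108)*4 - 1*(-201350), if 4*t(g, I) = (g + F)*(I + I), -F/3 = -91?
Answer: 265502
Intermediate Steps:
F = 273 (F = -3*(-91) = 273)
t(g, I) = I*(273 + g)/2 (t(g, I) = ((g + 273)*(I + I))/4 = ((273 + g)*(2*I))/4 = (2*I*(273 + g))/4 = I*(273 + g)/2)
t(24, 108)*4 - 1*(-201350) = ((½)*108*(273 + 24))*4 - 1*(-201350) = ((½)*108*297)*4 + 201350 = 16038*4 + 201350 = 64152 + 201350 = 265502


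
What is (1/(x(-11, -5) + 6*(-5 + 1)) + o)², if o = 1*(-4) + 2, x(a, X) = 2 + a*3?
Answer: 12321/3025 ≈ 4.0731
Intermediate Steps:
x(a, X) = 2 + 3*a
o = -2 (o = -4 + 2 = -2)
(1/(x(-11, -5) + 6*(-5 + 1)) + o)² = (1/((2 + 3*(-11)) + 6*(-5 + 1)) - 2)² = (1/((2 - 33) + 6*(-4)) - 2)² = (1/(-31 - 24) - 2)² = (1/(-55) - 2)² = (-1/55 - 2)² = (-111/55)² = 12321/3025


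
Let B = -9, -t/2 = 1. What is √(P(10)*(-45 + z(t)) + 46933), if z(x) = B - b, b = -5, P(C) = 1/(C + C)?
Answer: √4693055/10 ≈ 216.63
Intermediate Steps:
P(C) = 1/(2*C)
t = -2 (t = -2*1 = -2)
z(x) = -4 (z(x) = -9 - 1*(-5) = -9 + 5 = -4)
√(P(10)*(-45 + z(t)) + 46933) = √(((½)/10)*(-45 - 4) + 46933) = √(((½)*(⅒))*(-49) + 46933) = √((1/20)*(-49) + 46933) = √(-49/20 + 46933) = √(938611/20) = √4693055/10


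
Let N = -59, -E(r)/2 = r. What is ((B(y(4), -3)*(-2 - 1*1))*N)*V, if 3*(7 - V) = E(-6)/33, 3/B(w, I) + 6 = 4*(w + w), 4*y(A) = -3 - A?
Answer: -40179/220 ≈ -182.63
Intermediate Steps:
E(r) = -2*r
y(A) = -¾ - A/4 (y(A) = (-3 - A)/4 = -¾ - A/4)
B(w, I) = 3/(-6 + 8*w) (B(w, I) = 3/(-6 + 4*(w + w)) = 3/(-6 + 4*(2*w)) = 3/(-6 + 8*w))
V = 227/33 (V = 7 - (-2*(-6))/(3*33) = 7 - 4/33 = 227/33 ≈ 6.8788)
((B(y(4), -3)*(-2 - 1*1))*N)*V = (((3/(2*(-3 + 4*(-¾ - ¼*4))))*(-2 - 1*1))*(-59))*(227/33) = (((3/(2*(-3 + 4*(-¾ - 1))))*(-2 - 1))*(-59))*(227/33) = (((3/(2*(-3 + 4*(-7/4))))*(-3))*(-59))*(227/33) = (((3/(2*(-3 - 7)))*(-3))*(-59))*(227/33) = ((((3/2)/(-10))*(-3))*(-59))*(227/33) = ((((3/2)*(-⅒))*(-3))*(-59))*(227/33) = (-3/20*(-3)*(-59))*(227/33) = ((9/20)*(-59))*(227/33) = -531/20*227/33 = -40179/220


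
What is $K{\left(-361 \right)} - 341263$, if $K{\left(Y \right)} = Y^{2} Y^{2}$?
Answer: $16983221778$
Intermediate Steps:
$K{\left(Y \right)} = Y^{4}$
$K{\left(-361 \right)} - 341263 = \left(-361\right)^{4} - 341263 = 16983563041 - 341263 = 16983221778$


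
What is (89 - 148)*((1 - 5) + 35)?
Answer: -1829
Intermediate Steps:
(89 - 148)*((1 - 5) + 35) = -59*(-4 + 35) = -59*31 = -1829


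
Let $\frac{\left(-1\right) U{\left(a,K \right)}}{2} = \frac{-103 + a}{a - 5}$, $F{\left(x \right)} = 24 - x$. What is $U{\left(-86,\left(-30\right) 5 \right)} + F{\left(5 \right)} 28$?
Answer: $\frac{6862}{13} \approx 527.85$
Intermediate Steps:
$U{\left(a,K \right)} = - \frac{2 \left(-103 + a\right)}{-5 + a}$ ($U{\left(a,K \right)} = - 2 \frac{-103 + a}{a - 5} = - 2 \frac{-103 + a}{-5 + a} = - \frac{2 \left(-103 + a\right)}{-5 + a}$)
$U{\left(-86,\left(-30\right) 5 \right)} + F{\left(5 \right)} 28 = \frac{2 \left(103 - -86\right)}{-5 - 86} + \left(24 - 5\right) 28 = \frac{2 \left(103 + 86\right)}{-91} + \left(24 - 5\right) 28 = 2 \left(- \frac{1}{91}\right) 189 + 19 \cdot 28 = - \frac{54}{13} + 532 = \frac{6862}{13}$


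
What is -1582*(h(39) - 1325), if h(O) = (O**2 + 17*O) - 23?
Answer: -1322552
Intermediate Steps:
h(O) = -23 + O**2 + 17*O
-1582*(h(39) - 1325) = -1582*((-23 + 39**2 + 17*39) - 1325) = -1582*((-23 + 1521 + 663) - 1325) = -1582*(2161 - 1325) = -1582*836 = -1322552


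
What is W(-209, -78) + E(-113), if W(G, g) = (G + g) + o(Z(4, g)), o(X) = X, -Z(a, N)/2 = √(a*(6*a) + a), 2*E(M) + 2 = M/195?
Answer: -120233/390 ≈ -308.29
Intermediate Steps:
E(M) = -1 + M/390 (E(M) = -1 + (M/195)/2 = -1 + M/390)
Z(a, N) = -2*√(a + 6*a²) (Z(a, N) = -2*√(a*(6*a) + a) = -2*√(6*a² + a) = -2*√(a + 6*a²))
W(G, g) = -20 + G + g (W(G, g) = (G + g) - 2*2*√(1 + 6*4) = (G + g) - 2*2*√(1 + 24) = (G + g) - 2*√(4*25) = (G + g) - 2*√100 = (G + g) - 2*10 = (G + g) - 20 = -20 + G + g)
W(-209, -78) + E(-113) = (-20 - 209 - 78) + (-1 + (1/390)*(-113)) = -307 + (-1 - 113/390) = -307 - 503/390 = -120233/390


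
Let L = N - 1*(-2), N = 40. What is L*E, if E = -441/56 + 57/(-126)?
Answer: -1399/4 ≈ -349.75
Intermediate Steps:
L = 42 (L = 40 - 1*(-2) = 40 + 2 = 42)
E = -1399/168 (E = -441*1/56 + 57*(-1/126) = -63/8 - 19/42 = -1399/168 ≈ -8.3274)
L*E = 42*(-1399/168) = -1399/4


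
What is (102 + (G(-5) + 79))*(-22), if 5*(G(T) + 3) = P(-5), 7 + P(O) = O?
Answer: -19316/5 ≈ -3863.2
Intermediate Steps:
P(O) = -7 + O
G(T) = -27/5 (G(T) = -3 + (-7 - 5)/5 = -3 + (1/5)*(-12) = -3 - 12/5 = -27/5)
(102 + (G(-5) + 79))*(-22) = (102 + (-27/5 + 79))*(-22) = (102 + 368/5)*(-22) = (878/5)*(-22) = -19316/5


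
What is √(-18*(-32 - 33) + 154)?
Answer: 2*√331 ≈ 36.387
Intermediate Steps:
√(-18*(-32 - 33) + 154) = √(-18*(-65) + 154) = √(1170 + 154) = √1324 = 2*√331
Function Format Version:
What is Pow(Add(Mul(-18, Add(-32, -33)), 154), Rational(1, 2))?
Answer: Mul(2, Pow(331, Rational(1, 2))) ≈ 36.387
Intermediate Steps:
Pow(Add(Mul(-18, Add(-32, -33)), 154), Rational(1, 2)) = Pow(Add(Mul(-18, -65), 154), Rational(1, 2)) = Pow(Add(1170, 154), Rational(1, 2)) = Pow(1324, Rational(1, 2)) = Mul(2, Pow(331, Rational(1, 2)))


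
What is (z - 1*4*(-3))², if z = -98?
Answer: 7396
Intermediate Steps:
(z - 1*4*(-3))² = (-98 - 1*4*(-3))² = (-98 - 4*(-3))² = (-98 + 12)² = (-86)² = 7396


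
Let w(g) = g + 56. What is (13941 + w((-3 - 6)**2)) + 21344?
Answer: 35422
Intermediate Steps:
w(g) = 56 + g
(13941 + w((-3 - 6)**2)) + 21344 = (13941 + (56 + (-3 - 6)**2)) + 21344 = (13941 + (56 + (-9)**2)) + 21344 = (13941 + (56 + 81)) + 21344 = (13941 + 137) + 21344 = 14078 + 21344 = 35422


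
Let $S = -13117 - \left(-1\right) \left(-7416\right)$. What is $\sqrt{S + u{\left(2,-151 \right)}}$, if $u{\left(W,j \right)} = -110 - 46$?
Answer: $i \sqrt{20689} \approx 143.84 i$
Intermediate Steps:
$u{\left(W,j \right)} = -156$
$S = -20533$ ($S = -13117 - 7416 = -20533$)
$\sqrt{S + u{\left(2,-151 \right)}} = \sqrt{-20533 - 156} = \sqrt{-20689} = i \sqrt{20689}$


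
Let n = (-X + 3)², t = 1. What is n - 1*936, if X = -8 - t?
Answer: -792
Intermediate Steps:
X = -9 (X = -8 - 1*1 = -8 - 1 = -9)
n = 144 (n = (-1*(-9) + 3)² = (9 + 3)² = 12² = 144)
n - 1*936 = 144 - 1*936 = 144 - 936 = -792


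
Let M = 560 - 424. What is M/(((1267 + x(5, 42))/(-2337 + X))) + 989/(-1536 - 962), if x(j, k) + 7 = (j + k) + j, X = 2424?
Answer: 1766173/204836 ≈ 8.6224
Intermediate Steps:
x(j, k) = -7 + k + 2*j (x(j, k) = -7 + ((j + k) + j) = -7 + (k + 2*j) = -7 + k + 2*j)
M = 136
M/(((1267 + x(5, 42))/(-2337 + X))) + 989/(-1536 - 962) = 136/(((1267 + (-7 + 42 + 2*5))/(-2337 + 2424))) + 989/(-1536 - 962) = 136/(((1267 + (-7 + 42 + 10))/87)) + 989/(-2498) = 136/(((1267 + 45)*(1/87))) + 989*(-1/2498) = 136/((1312*(1/87))) - 989/2498 = 136/(1312/87) - 989/2498 = 136*(87/1312) - 989/2498 = 1479/164 - 989/2498 = 1766173/204836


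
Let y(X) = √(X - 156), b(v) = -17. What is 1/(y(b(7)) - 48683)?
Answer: -48683/2370034662 - I*√173/2370034662 ≈ -2.0541e-5 - 5.5497e-9*I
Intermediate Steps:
y(X) = √(-156 + X)
1/(y(b(7)) - 48683) = 1/(√(-156 - 17) - 48683) = 1/(√(-173) - 48683) = 1/(I*√173 - 48683) = 1/(-48683 + I*√173)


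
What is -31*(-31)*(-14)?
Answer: -13454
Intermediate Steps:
-31*(-31)*(-14) = 961*(-14) = -13454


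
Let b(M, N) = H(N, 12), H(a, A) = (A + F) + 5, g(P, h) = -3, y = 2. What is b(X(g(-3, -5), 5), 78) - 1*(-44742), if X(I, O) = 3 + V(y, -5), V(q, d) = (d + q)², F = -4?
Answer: 44755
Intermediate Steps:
X(I, O) = 12 (X(I, O) = 3 + (-5 + 2)² = 3 + (-3)² = 3 + 9 = 12)
H(a, A) = 1 + A (H(a, A) = (A - 4) + 5 = (-4 + A) + 5 = 1 + A)
b(M, N) = 13 (b(M, N) = 1 + 12 = 13)
b(X(g(-3, -5), 5), 78) - 1*(-44742) = 13 - 1*(-44742) = 13 + 44742 = 44755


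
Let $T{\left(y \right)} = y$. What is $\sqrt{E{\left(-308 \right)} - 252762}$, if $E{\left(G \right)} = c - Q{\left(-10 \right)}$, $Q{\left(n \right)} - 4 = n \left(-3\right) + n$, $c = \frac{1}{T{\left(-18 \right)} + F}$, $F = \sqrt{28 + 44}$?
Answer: $\frac{\sqrt{-27300894 + 9100296 \sqrt{2}}}{6 \sqrt{3 - \sqrt{2}}} \approx 502.78 i$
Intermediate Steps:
$F = 6 \sqrt{2}$ ($F = \sqrt{72} = 6 \sqrt{2} \approx 8.4853$)
$c = \frac{1}{-18 + 6 \sqrt{2}} \approx -0.1051$
$Q{\left(n \right)} = 4 - 2 n$ ($Q{\left(n \right)} = 4 + \left(n \left(-3\right) + n\right) = 4 + \left(- 3 n + n\right) = 4 - 2 n$)
$E{\left(G \right)} = - \frac{337}{14} - \frac{\sqrt{2}}{42}$ ($E{\left(G \right)} = \left(- \frac{1}{14} - \frac{\sqrt{2}}{42}\right) - \left(4 - -20\right) = \left(- \frac{1}{14} - \frac{\sqrt{2}}{42}\right) - \left(4 + 20\right) = \left(- \frac{1}{14} - \frac{\sqrt{2}}{42}\right) - 24 = - \frac{337}{14} - \frac{\sqrt{2}}{42}$)
$\sqrt{E{\left(-308 \right)} - 252762} = \sqrt{\left(- \frac{337}{14} - \frac{\sqrt{2}}{42}\right) - 252762} = \sqrt{- \frac{3539005}{14} - \frac{\sqrt{2}}{42}}$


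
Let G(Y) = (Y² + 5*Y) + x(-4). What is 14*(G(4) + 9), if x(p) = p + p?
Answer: 518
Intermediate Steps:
x(p) = 2*p
G(Y) = -8 + Y² + 5*Y (G(Y) = (Y² + 5*Y) + 2*(-4) = (Y² + 5*Y) - 8 = -8 + Y² + 5*Y)
14*(G(4) + 9) = 14*((-8 + 4² + 5*4) + 9) = 14*((-8 + 16 + 20) + 9) = 14*(28 + 9) = 14*37 = 518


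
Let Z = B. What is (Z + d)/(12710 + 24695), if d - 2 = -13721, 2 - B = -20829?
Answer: 7112/37405 ≈ 0.19014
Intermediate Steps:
B = 20831 (B = 2 - 1*(-20829) = 2 + 20829 = 20831)
d = -13719 (d = 2 - 13721 = -13719)
Z = 20831
(Z + d)/(12710 + 24695) = (20831 - 13719)/(12710 + 24695) = 7112/37405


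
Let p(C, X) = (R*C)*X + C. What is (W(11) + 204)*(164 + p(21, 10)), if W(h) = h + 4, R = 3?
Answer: 178485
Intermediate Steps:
W(h) = 4 + h
p(C, X) = C + 3*C*X (p(C, X) = (3*C)*X + C = 3*C*X + C = C + 3*C*X)
(W(11) + 204)*(164 + p(21, 10)) = ((4 + 11) + 204)*(164 + 21*(1 + 3*10)) = (15 + 204)*(164 + 21*(1 + 30)) = 219*(164 + 21*31) = 219*(164 + 651) = 219*815 = 178485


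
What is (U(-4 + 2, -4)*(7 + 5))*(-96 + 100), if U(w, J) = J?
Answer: -192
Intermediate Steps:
(U(-4 + 2, -4)*(7 + 5))*(-96 + 100) = (-4*(7 + 5))*(-96 + 100) = -4*12*4 = -48*4 = -192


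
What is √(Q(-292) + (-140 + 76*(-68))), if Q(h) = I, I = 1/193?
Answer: 21*I*√448339/193 ≈ 72.856*I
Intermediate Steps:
I = 1/193 ≈ 0.0051813
Q(h) = 1/193
√(Q(-292) + (-140 + 76*(-68))) = √(1/193 + (-140 + 76*(-68))) = √(1/193 + (-140 - 5168)) = √(1/193 - 5308) = √(-1024443/193) = 21*I*√448339/193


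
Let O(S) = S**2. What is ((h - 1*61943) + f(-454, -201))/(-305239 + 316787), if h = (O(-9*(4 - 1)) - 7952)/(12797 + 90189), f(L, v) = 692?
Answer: -27072973/5104216 ≈ -5.3040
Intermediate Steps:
h = -31/442 (h = ((-9*(4 - 1))**2 - 7952)/(12797 + 90189) = ((-9*3)**2 - 7952)/102986 = ((-27)**2 - 7952)*(1/102986) = (729 - 7952)*(1/102986) = -7223*1/102986 = -31/442 ≈ -0.070136)
((h - 1*61943) + f(-454, -201))/(-305239 + 316787) = ((-31/442 - 1*61943) + 692)/(-305239 + 316787) = ((-31/442 - 61943) + 692)/11548 = (-27378837/442 + 692)*(1/11548) = -27072973/442*1/11548 = -27072973/5104216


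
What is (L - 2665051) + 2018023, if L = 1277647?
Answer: 630619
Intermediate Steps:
(L - 2665051) + 2018023 = (1277647 - 2665051) + 2018023 = -1387404 + 2018023 = 630619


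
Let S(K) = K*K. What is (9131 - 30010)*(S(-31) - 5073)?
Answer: 85854448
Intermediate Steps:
S(K) = K²
(9131 - 30010)*(S(-31) - 5073) = (9131 - 30010)*((-31)² - 5073) = -20879*(961 - 5073) = -20879*(-4112) = 85854448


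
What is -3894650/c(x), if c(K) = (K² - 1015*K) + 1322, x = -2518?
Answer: -1947325/4448708 ≈ -0.43773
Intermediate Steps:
c(K) = 1322 + K² - 1015*K
-3894650/c(x) = -3894650/(1322 + (-2518)² - 1015*(-2518)) = -3894650/(1322 + 6340324 + 2555770) = -3894650/8897416 = -3894650*1/8897416 = -1947325/4448708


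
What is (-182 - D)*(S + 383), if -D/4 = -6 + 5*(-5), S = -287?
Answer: -29376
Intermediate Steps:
D = 124 (D = -4*(-6 + 5*(-5)) = -4*(-6 - 25) = -4*(-31) = 124)
(-182 - D)*(S + 383) = (-182 - 1*124)*(-287 + 383) = (-182 - 124)*96 = -306*96 = -29376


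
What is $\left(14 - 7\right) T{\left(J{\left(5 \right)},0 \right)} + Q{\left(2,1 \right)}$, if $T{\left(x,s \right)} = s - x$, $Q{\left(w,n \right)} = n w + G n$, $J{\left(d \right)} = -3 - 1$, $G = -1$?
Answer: $29$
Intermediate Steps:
$J{\left(d \right)} = -4$
$Q{\left(w,n \right)} = - n + n w$ ($Q{\left(w,n \right)} = n w - n = - n + n w$)
$\left(14 - 7\right) T{\left(J{\left(5 \right)},0 \right)} + Q{\left(2,1 \right)} = \left(14 - 7\right) \left(0 - -4\right) + 1 \left(-1 + 2\right) = 7 \left(0 + 4\right) + 1 \cdot 1 = 7 \cdot 4 + 1 = 28 + 1 = 29$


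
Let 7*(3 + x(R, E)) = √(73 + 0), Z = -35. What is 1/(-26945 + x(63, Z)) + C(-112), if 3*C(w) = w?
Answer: -1328453496244/35583540423 - 7*√73/35583540423 ≈ -37.333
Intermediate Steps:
C(w) = w/3
x(R, E) = -3 + √73/7 (x(R, E) = -3 + √(73 + 0)/7 = -3 + √73/7)
1/(-26945 + x(63, Z)) + C(-112) = 1/(-26945 + (-3 + √73/7)) + (⅓)*(-112) = 1/(-26948 + √73/7) - 112/3 = -112/3 + 1/(-26948 + √73/7)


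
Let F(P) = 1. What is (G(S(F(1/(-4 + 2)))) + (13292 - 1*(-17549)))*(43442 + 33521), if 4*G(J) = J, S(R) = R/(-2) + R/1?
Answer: 18989004027/8 ≈ 2.3736e+9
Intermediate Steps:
S(R) = R/2 (S(R) = R*(-½) + R*1 = -R/2 + R = R/2)
G(J) = J/4
(G(S(F(1/(-4 + 2)))) + (13292 - 1*(-17549)))*(43442 + 33521) = (((½)*1)/4 + (13292 - 1*(-17549)))*(43442 + 33521) = ((¼)*(½) + (13292 + 17549))*76963 = (⅛ + 30841)*76963 = (246729/8)*76963 = 18989004027/8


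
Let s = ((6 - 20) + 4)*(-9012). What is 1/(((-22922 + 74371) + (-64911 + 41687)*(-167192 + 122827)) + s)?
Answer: 1/1030474329 ≈ 9.7043e-10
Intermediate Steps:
s = 90120 (s = (-14 + 4)*(-9012) = -10*(-9012) = 90120)
1/(((-22922 + 74371) + (-64911 + 41687)*(-167192 + 122827)) + s) = 1/(((-22922 + 74371) + (-64911 + 41687)*(-167192 + 122827)) + 90120) = 1/((51449 - 23224*(-44365)) + 90120) = 1/((51449 + 1030332760) + 90120) = 1/(1030384209 + 90120) = 1/1030474329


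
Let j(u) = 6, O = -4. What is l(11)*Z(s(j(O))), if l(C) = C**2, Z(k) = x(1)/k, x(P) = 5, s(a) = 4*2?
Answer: 605/8 ≈ 75.625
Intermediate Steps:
s(a) = 8
Z(k) = 5/k
l(11)*Z(s(j(O))) = 11**2*(5/8) = 121*(5*(1/8)) = 121*(5/8) = 605/8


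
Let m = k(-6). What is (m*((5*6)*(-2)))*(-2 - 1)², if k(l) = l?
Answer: 3240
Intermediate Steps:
m = -6
(m*((5*6)*(-2)))*(-2 - 1)² = (-6*5*6*(-2))*(-2 - 1)² = -180*(-2)*(-3)² = -6*(-60)*9 = 360*9 = 3240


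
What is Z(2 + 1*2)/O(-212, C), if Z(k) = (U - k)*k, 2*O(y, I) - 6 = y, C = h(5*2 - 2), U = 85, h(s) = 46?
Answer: -324/103 ≈ -3.1456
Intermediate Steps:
C = 46
O(y, I) = 3 + y/2
Z(k) = k*(85 - k) (Z(k) = (85 - k)*k = k*(85 - k))
Z(2 + 1*2)/O(-212, C) = ((2 + 1*2)*(85 - (2 + 1*2)))/(3 + (½)*(-212)) = ((2 + 2)*(85 - (2 + 2)))/(3 - 106) = (4*(85 - 1*4))/(-103) = (4*(85 - 4))*(-1/103) = (4*81)*(-1/103) = 324*(-1/103) = -324/103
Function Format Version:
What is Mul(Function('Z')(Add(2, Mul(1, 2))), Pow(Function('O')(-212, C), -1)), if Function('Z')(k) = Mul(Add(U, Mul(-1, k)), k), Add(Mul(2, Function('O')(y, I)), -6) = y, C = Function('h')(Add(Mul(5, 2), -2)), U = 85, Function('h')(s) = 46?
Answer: Rational(-324, 103) ≈ -3.1456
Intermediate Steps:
C = 46
Function('O')(y, I) = Add(3, Mul(Rational(1, 2), y))
Function('Z')(k) = Mul(k, Add(85, Mul(-1, k))) (Function('Z')(k) = Mul(Add(85, Mul(-1, k)), k) = Mul(k, Add(85, Mul(-1, k))))
Mul(Function('Z')(Add(2, Mul(1, 2))), Pow(Function('O')(-212, C), -1)) = Mul(Mul(Add(2, Mul(1, 2)), Add(85, Mul(-1, Add(2, Mul(1, 2))))), Pow(Add(3, Mul(Rational(1, 2), -212)), -1)) = Mul(Mul(Add(2, 2), Add(85, Mul(-1, Add(2, 2)))), Pow(Add(3, -106), -1)) = Mul(Mul(4, Add(85, Mul(-1, 4))), Pow(-103, -1)) = Mul(Mul(4, Add(85, -4)), Rational(-1, 103)) = Mul(Mul(4, 81), Rational(-1, 103)) = Mul(324, Rational(-1, 103)) = Rational(-324, 103)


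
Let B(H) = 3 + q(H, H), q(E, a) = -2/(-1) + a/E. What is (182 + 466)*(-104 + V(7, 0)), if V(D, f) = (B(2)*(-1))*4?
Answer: -82944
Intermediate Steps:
q(E, a) = 2 + a/E (q(E, a) = -2*(-1) + a/E = 2 + a/E)
B(H) = 6 (B(H) = 3 + (2 + H/H) = 3 + (2 + 1) = 3 + 3 = 6)
V(D, f) = -24 (V(D, f) = (6*(-1))*4 = -6*4 = -24)
(182 + 466)*(-104 + V(7, 0)) = (182 + 466)*(-104 - 24) = 648*(-128) = -82944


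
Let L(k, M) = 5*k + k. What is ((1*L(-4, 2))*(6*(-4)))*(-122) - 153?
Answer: -70425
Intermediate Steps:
L(k, M) = 6*k
((1*L(-4, 2))*(6*(-4)))*(-122) - 153 = ((1*(6*(-4)))*(6*(-4)))*(-122) - 153 = ((1*(-24))*(-24))*(-122) - 153 = -24*(-24)*(-122) - 153 = 576*(-122) - 153 = -70272 - 153 = -70425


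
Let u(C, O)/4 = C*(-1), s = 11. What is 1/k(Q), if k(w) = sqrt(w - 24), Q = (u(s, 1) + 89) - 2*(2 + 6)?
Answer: sqrt(5)/5 ≈ 0.44721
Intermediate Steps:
u(C, O) = -4*C (u(C, O) = 4*(C*(-1)) = 4*(-C) = -4*C)
Q = 29 (Q = (-4*11 + 89) - 2*(2 + 6) = (-44 + 89) - 2*8 = 45 - 16 = 29)
k(w) = sqrt(-24 + w)
1/k(Q) = 1/(sqrt(-24 + 29)) = 1/(sqrt(5)) = sqrt(5)/5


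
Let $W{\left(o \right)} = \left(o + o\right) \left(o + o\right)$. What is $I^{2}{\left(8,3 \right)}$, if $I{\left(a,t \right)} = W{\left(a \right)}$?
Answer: $65536$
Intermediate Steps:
$W{\left(o \right)} = 4 o^{2}$ ($W{\left(o \right)} = 2 o 2 o = 4 o^{2}$)
$I{\left(a,t \right)} = 4 a^{2}$
$I^{2}{\left(8,3 \right)} = \left(4 \cdot 8^{2}\right)^{2} = \left(4 \cdot 64\right)^{2} = 256^{2} = 65536$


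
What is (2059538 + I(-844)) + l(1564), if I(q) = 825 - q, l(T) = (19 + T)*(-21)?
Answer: 2027964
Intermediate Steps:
l(T) = -399 - 21*T
(2059538 + I(-844)) + l(1564) = (2059538 + (825 - 1*(-844))) + (-399 - 21*1564) = (2059538 + (825 + 844)) + (-399 - 32844) = (2059538 + 1669) - 33243 = 2061207 - 33243 = 2027964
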